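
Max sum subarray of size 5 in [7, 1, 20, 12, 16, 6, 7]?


[0:5]: 56
[1:6]: 55
[2:7]: 61

Max: 61 at [2:7]


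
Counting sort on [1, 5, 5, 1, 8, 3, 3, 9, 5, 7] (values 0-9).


Input: [1, 5, 5, 1, 8, 3, 3, 9, 5, 7]
Counts: [0, 2, 0, 2, 0, 3, 0, 1, 1, 1]

Sorted: [1, 1, 3, 3, 5, 5, 5, 7, 8, 9]


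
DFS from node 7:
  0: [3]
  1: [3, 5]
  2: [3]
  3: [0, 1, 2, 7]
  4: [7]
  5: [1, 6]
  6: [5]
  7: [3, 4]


Visit 7, push [4, 3]
Visit 3, push [2, 1, 0]
Visit 0, push []
Visit 1, push [5]
Visit 5, push [6]
Visit 6, push []
Visit 2, push []
Visit 4, push []

DFS order: [7, 3, 0, 1, 5, 6, 2, 4]


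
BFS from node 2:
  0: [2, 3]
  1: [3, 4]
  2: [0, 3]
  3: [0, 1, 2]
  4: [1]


Visit 2, enqueue [0, 3]
Visit 0, enqueue []
Visit 3, enqueue [1]
Visit 1, enqueue [4]
Visit 4, enqueue []

BFS order: [2, 0, 3, 1, 4]


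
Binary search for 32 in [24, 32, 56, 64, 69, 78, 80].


Step 1: lo=0, hi=6, mid=3, val=64
Step 2: lo=0, hi=2, mid=1, val=32

Found at index 1


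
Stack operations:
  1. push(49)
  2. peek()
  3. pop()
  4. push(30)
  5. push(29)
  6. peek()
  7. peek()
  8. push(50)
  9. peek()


push(49) -> [49]
peek()->49
pop()->49, []
push(30) -> [30]
push(29) -> [30, 29]
peek()->29
peek()->29
push(50) -> [30, 29, 50]
peek()->50

Final stack: [30, 29, 50]


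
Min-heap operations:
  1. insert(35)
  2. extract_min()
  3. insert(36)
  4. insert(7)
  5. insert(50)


insert(35) -> [35]
extract_min()->35, []
insert(36) -> [36]
insert(7) -> [7, 36]
insert(50) -> [7, 36, 50]

Final heap: [7, 36, 50]


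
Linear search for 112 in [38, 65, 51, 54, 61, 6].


i=0: 38!=112
i=1: 65!=112
i=2: 51!=112
i=3: 54!=112
i=4: 61!=112
i=5: 6!=112

Not found, 6 comps


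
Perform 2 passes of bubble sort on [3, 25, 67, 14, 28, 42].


Initial: [3, 25, 67, 14, 28, 42]
Pass 1: [3, 25, 14, 28, 42, 67] (3 swaps)
Pass 2: [3, 14, 25, 28, 42, 67] (1 swaps)

After 2 passes: [3, 14, 25, 28, 42, 67]


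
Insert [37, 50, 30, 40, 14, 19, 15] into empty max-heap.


Insert 37: [37]
Insert 50: [50, 37]
Insert 30: [50, 37, 30]
Insert 40: [50, 40, 30, 37]
Insert 14: [50, 40, 30, 37, 14]
Insert 19: [50, 40, 30, 37, 14, 19]
Insert 15: [50, 40, 30, 37, 14, 19, 15]

Final heap: [50, 40, 30, 37, 14, 19, 15]


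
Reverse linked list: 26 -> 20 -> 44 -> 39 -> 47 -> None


Step 1: curr=26, set curr.next=prev(None) | reversed so far: 26
Step 2: curr=20, set curr.next=prev(26) | reversed so far: 20 -> 26
Step 3: curr=44, set curr.next=prev(20) | reversed so far: 44 -> 20 -> 26
Step 4: curr=39, set curr.next=prev(44) | reversed so far: 39 -> 44 -> 20 -> 26
Step 5: curr=47, set curr.next=prev(39) | reversed so far: 47 -> 39 -> 44 -> 20 -> 26

47 -> 39 -> 44 -> 20 -> 26 -> None


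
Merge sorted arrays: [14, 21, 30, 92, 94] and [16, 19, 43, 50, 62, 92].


Take 14 from A
Take 16 from B
Take 19 from B
Take 21 from A
Take 30 from A
Take 43 from B
Take 50 from B
Take 62 from B
Take 92 from A
Take 92 from B

Merged: [14, 16, 19, 21, 30, 43, 50, 62, 92, 92, 94]


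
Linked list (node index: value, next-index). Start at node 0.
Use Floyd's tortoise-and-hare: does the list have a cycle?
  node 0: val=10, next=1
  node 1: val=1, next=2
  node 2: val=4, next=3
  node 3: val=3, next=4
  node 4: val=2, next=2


Floyd's tortoise (slow, +1) and hare (fast, +2):
  init: slow=0, fast=0
  step 1: slow=1, fast=2
  step 2: slow=2, fast=4
  step 3: slow=3, fast=3
  slow == fast at node 3: cycle detected

Cycle: yes


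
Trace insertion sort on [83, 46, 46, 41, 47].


Initial: [83, 46, 46, 41, 47]
Insert 46: [46, 83, 46, 41, 47]
Insert 46: [46, 46, 83, 41, 47]
Insert 41: [41, 46, 46, 83, 47]
Insert 47: [41, 46, 46, 47, 83]

Sorted: [41, 46, 46, 47, 83]


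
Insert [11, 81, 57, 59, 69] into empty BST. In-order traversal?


Insert 11: root
Insert 81: R from 11
Insert 57: R from 11 -> L from 81
Insert 59: R from 11 -> L from 81 -> R from 57
Insert 69: R from 11 -> L from 81 -> R from 57 -> R from 59

In-order: [11, 57, 59, 69, 81]


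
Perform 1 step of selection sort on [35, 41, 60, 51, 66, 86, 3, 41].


Initial: [35, 41, 60, 51, 66, 86, 3, 41]
Step 1: min=3 at 6
  Swap: [3, 41, 60, 51, 66, 86, 35, 41]

After 1 step: [3, 41, 60, 51, 66, 86, 35, 41]


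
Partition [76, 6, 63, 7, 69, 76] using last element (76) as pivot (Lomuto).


Pivot: 76
  76 <= 76: advance i (no swap)
  6 <= 76: advance i (no swap)
  63 <= 76: advance i (no swap)
  7 <= 76: advance i (no swap)
  69 <= 76: advance i (no swap)
Place pivot at 5: [76, 6, 63, 7, 69, 76]

Partitioned: [76, 6, 63, 7, 69, 76]


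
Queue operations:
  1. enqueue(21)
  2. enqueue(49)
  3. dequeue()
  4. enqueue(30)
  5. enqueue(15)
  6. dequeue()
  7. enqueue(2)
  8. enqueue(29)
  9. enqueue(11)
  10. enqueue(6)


enqueue(21) -> [21]
enqueue(49) -> [21, 49]
dequeue()->21, [49]
enqueue(30) -> [49, 30]
enqueue(15) -> [49, 30, 15]
dequeue()->49, [30, 15]
enqueue(2) -> [30, 15, 2]
enqueue(29) -> [30, 15, 2, 29]
enqueue(11) -> [30, 15, 2, 29, 11]
enqueue(6) -> [30, 15, 2, 29, 11, 6]

Final queue: [30, 15, 2, 29, 11, 6]


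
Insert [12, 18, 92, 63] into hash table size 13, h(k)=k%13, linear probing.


Insert 12: h=12 -> slot 12
Insert 18: h=5 -> slot 5
Insert 92: h=1 -> slot 1
Insert 63: h=11 -> slot 11

Table: [None, 92, None, None, None, 18, None, None, None, None, None, 63, 12]


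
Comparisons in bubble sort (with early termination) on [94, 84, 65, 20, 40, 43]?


Algorithm: bubble sort (with early termination)
Input: [94, 84, 65, 20, 40, 43]
Sorted: [20, 40, 43, 65, 84, 94]

14


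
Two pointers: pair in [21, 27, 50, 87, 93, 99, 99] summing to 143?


lo=0(21)+hi=6(99)=120
lo=1(27)+hi=6(99)=126
lo=2(50)+hi=6(99)=149
lo=2(50)+hi=5(99)=149
lo=2(50)+hi=4(93)=143

Yes: 50+93=143


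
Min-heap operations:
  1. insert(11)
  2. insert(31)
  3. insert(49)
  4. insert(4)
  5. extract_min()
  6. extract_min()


insert(11) -> [11]
insert(31) -> [11, 31]
insert(49) -> [11, 31, 49]
insert(4) -> [4, 11, 49, 31]
extract_min()->4, [11, 31, 49]
extract_min()->11, [31, 49]

Final heap: [31, 49]


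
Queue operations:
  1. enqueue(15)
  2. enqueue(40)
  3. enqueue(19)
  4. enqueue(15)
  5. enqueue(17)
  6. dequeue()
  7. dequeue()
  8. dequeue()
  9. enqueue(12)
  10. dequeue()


enqueue(15) -> [15]
enqueue(40) -> [15, 40]
enqueue(19) -> [15, 40, 19]
enqueue(15) -> [15, 40, 19, 15]
enqueue(17) -> [15, 40, 19, 15, 17]
dequeue()->15, [40, 19, 15, 17]
dequeue()->40, [19, 15, 17]
dequeue()->19, [15, 17]
enqueue(12) -> [15, 17, 12]
dequeue()->15, [17, 12]

Final queue: [17, 12]


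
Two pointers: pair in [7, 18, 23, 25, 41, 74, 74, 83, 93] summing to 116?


lo=0(7)+hi=8(93)=100
lo=1(18)+hi=8(93)=111
lo=2(23)+hi=8(93)=116

Yes: 23+93=116


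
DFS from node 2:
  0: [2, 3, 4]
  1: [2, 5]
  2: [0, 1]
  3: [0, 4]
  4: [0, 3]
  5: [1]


Visit 2, push [1, 0]
Visit 0, push [4, 3]
Visit 3, push [4]
Visit 4, push []
Visit 1, push [5]
Visit 5, push []

DFS order: [2, 0, 3, 4, 1, 5]


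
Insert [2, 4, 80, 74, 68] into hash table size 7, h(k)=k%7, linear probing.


Insert 2: h=2 -> slot 2
Insert 4: h=4 -> slot 4
Insert 80: h=3 -> slot 3
Insert 74: h=4, 1 probes -> slot 5
Insert 68: h=5, 1 probes -> slot 6

Table: [None, None, 2, 80, 4, 74, 68]


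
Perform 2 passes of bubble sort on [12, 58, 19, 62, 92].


Initial: [12, 58, 19, 62, 92]
Pass 1: [12, 19, 58, 62, 92] (1 swaps)
Pass 2: [12, 19, 58, 62, 92] (0 swaps)

After 2 passes: [12, 19, 58, 62, 92]


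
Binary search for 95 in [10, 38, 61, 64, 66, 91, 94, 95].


Step 1: lo=0, hi=7, mid=3, val=64
Step 2: lo=4, hi=7, mid=5, val=91
Step 3: lo=6, hi=7, mid=6, val=94
Step 4: lo=7, hi=7, mid=7, val=95

Found at index 7


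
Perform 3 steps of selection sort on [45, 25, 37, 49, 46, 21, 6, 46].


Initial: [45, 25, 37, 49, 46, 21, 6, 46]
Step 1: min=6 at 6
  Swap: [6, 25, 37, 49, 46, 21, 45, 46]
Step 2: min=21 at 5
  Swap: [6, 21, 37, 49, 46, 25, 45, 46]
Step 3: min=25 at 5
  Swap: [6, 21, 25, 49, 46, 37, 45, 46]

After 3 steps: [6, 21, 25, 49, 46, 37, 45, 46]


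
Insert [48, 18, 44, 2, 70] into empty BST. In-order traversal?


Insert 48: root
Insert 18: L from 48
Insert 44: L from 48 -> R from 18
Insert 2: L from 48 -> L from 18
Insert 70: R from 48

In-order: [2, 18, 44, 48, 70]


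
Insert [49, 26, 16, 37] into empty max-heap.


Insert 49: [49]
Insert 26: [49, 26]
Insert 16: [49, 26, 16]
Insert 37: [49, 37, 16, 26]

Final heap: [49, 37, 16, 26]


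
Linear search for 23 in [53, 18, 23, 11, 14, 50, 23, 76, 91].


i=0: 53!=23
i=1: 18!=23
i=2: 23==23 found!

Found at 2, 3 comps


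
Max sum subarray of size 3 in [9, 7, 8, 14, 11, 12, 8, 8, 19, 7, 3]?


[0:3]: 24
[1:4]: 29
[2:5]: 33
[3:6]: 37
[4:7]: 31
[5:8]: 28
[6:9]: 35
[7:10]: 34
[8:11]: 29

Max: 37 at [3:6]


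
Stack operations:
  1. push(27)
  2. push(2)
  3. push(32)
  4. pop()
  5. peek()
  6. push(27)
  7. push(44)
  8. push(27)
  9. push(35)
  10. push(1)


push(27) -> [27]
push(2) -> [27, 2]
push(32) -> [27, 2, 32]
pop()->32, [27, 2]
peek()->2
push(27) -> [27, 2, 27]
push(44) -> [27, 2, 27, 44]
push(27) -> [27, 2, 27, 44, 27]
push(35) -> [27, 2, 27, 44, 27, 35]
push(1) -> [27, 2, 27, 44, 27, 35, 1]

Final stack: [27, 2, 27, 44, 27, 35, 1]


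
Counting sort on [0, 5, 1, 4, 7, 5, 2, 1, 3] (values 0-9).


Input: [0, 5, 1, 4, 7, 5, 2, 1, 3]
Counts: [1, 2, 1, 1, 1, 2, 0, 1, 0, 0]

Sorted: [0, 1, 1, 2, 3, 4, 5, 5, 7]


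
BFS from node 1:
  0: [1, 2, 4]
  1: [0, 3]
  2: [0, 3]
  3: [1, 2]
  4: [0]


Visit 1, enqueue [0, 3]
Visit 0, enqueue [2, 4]
Visit 3, enqueue []
Visit 2, enqueue []
Visit 4, enqueue []

BFS order: [1, 0, 3, 2, 4]


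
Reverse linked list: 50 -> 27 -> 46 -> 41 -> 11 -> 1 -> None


Step 1: curr=50, set curr.next=prev(None) | reversed so far: 50
Step 2: curr=27, set curr.next=prev(50) | reversed so far: 27 -> 50
Step 3: curr=46, set curr.next=prev(27) | reversed so far: 46 -> 27 -> 50
Step 4: curr=41, set curr.next=prev(46) | reversed so far: 41 -> 46 -> 27 -> 50
Step 5: curr=11, set curr.next=prev(41) | reversed so far: 11 -> 41 -> 46 -> 27 -> 50
Step 6: curr=1, set curr.next=prev(11) | reversed so far: 1 -> 11 -> 41 -> 46 -> 27 -> 50

1 -> 11 -> 41 -> 46 -> 27 -> 50 -> None


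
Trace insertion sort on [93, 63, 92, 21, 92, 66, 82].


Initial: [93, 63, 92, 21, 92, 66, 82]
Insert 63: [63, 93, 92, 21, 92, 66, 82]
Insert 92: [63, 92, 93, 21, 92, 66, 82]
Insert 21: [21, 63, 92, 93, 92, 66, 82]
Insert 92: [21, 63, 92, 92, 93, 66, 82]
Insert 66: [21, 63, 66, 92, 92, 93, 82]
Insert 82: [21, 63, 66, 82, 92, 92, 93]

Sorted: [21, 63, 66, 82, 92, 92, 93]


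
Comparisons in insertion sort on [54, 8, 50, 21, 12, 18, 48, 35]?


Algorithm: insertion sort
Input: [54, 8, 50, 21, 12, 18, 48, 35]
Sorted: [8, 12, 18, 21, 35, 48, 50, 54]

21


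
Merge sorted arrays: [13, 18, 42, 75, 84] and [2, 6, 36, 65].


Take 2 from B
Take 6 from B
Take 13 from A
Take 18 from A
Take 36 from B
Take 42 from A
Take 65 from B

Merged: [2, 6, 13, 18, 36, 42, 65, 75, 84]


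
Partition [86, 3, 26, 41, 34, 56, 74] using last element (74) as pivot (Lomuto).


Pivot: 74
  3 <= 74: swap -> [3, 86, 26, 41, 34, 56, 74]
  26 <= 74: swap -> [3, 26, 86, 41, 34, 56, 74]
  41 <= 74: swap -> [3, 26, 41, 86, 34, 56, 74]
  34 <= 74: swap -> [3, 26, 41, 34, 86, 56, 74]
  56 <= 74: swap -> [3, 26, 41, 34, 56, 86, 74]
Place pivot at 5: [3, 26, 41, 34, 56, 74, 86]

Partitioned: [3, 26, 41, 34, 56, 74, 86]


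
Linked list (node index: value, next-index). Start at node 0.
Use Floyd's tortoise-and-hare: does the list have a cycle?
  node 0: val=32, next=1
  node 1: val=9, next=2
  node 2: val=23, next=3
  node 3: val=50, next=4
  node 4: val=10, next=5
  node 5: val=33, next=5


Floyd's tortoise (slow, +1) and hare (fast, +2):
  init: slow=0, fast=0
  step 1: slow=1, fast=2
  step 2: slow=2, fast=4
  step 3: slow=3, fast=5
  step 4: slow=4, fast=5
  step 5: slow=5, fast=5
  slow == fast at node 5: cycle detected

Cycle: yes


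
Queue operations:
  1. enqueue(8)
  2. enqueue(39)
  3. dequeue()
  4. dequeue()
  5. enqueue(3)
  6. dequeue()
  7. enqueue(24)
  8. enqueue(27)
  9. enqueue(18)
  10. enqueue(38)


enqueue(8) -> [8]
enqueue(39) -> [8, 39]
dequeue()->8, [39]
dequeue()->39, []
enqueue(3) -> [3]
dequeue()->3, []
enqueue(24) -> [24]
enqueue(27) -> [24, 27]
enqueue(18) -> [24, 27, 18]
enqueue(38) -> [24, 27, 18, 38]

Final queue: [24, 27, 18, 38]


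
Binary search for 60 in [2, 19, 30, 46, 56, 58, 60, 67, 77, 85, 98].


Step 1: lo=0, hi=10, mid=5, val=58
Step 2: lo=6, hi=10, mid=8, val=77
Step 3: lo=6, hi=7, mid=6, val=60

Found at index 6


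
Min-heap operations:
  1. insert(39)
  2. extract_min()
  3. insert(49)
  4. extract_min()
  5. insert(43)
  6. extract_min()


insert(39) -> [39]
extract_min()->39, []
insert(49) -> [49]
extract_min()->49, []
insert(43) -> [43]
extract_min()->43, []

Final heap: []


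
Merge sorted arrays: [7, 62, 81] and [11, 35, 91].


Take 7 from A
Take 11 from B
Take 35 from B
Take 62 from A
Take 81 from A

Merged: [7, 11, 35, 62, 81, 91]


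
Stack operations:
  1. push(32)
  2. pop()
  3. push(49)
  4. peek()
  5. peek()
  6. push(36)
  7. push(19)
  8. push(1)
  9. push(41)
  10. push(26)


push(32) -> [32]
pop()->32, []
push(49) -> [49]
peek()->49
peek()->49
push(36) -> [49, 36]
push(19) -> [49, 36, 19]
push(1) -> [49, 36, 19, 1]
push(41) -> [49, 36, 19, 1, 41]
push(26) -> [49, 36, 19, 1, 41, 26]

Final stack: [49, 36, 19, 1, 41, 26]


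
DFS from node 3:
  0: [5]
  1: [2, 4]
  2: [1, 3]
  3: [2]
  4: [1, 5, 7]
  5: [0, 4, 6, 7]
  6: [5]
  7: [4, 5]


Visit 3, push [2]
Visit 2, push [1]
Visit 1, push [4]
Visit 4, push [7, 5]
Visit 5, push [7, 6, 0]
Visit 0, push []
Visit 6, push []
Visit 7, push []

DFS order: [3, 2, 1, 4, 5, 0, 6, 7]


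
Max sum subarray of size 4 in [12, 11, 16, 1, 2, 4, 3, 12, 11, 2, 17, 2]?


[0:4]: 40
[1:5]: 30
[2:6]: 23
[3:7]: 10
[4:8]: 21
[5:9]: 30
[6:10]: 28
[7:11]: 42
[8:12]: 32

Max: 42 at [7:11]


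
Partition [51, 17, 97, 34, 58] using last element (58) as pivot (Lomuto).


Pivot: 58
  51 <= 58: advance i (no swap)
  17 <= 58: advance i (no swap)
  34 <= 58: swap -> [51, 17, 34, 97, 58]
Place pivot at 3: [51, 17, 34, 58, 97]

Partitioned: [51, 17, 34, 58, 97]


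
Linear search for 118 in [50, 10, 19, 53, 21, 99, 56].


i=0: 50!=118
i=1: 10!=118
i=2: 19!=118
i=3: 53!=118
i=4: 21!=118
i=5: 99!=118
i=6: 56!=118

Not found, 7 comps


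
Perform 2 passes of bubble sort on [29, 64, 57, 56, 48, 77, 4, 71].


Initial: [29, 64, 57, 56, 48, 77, 4, 71]
Pass 1: [29, 57, 56, 48, 64, 4, 71, 77] (5 swaps)
Pass 2: [29, 56, 48, 57, 4, 64, 71, 77] (3 swaps)

After 2 passes: [29, 56, 48, 57, 4, 64, 71, 77]


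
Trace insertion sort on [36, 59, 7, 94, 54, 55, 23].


Initial: [36, 59, 7, 94, 54, 55, 23]
Insert 59: [36, 59, 7, 94, 54, 55, 23]
Insert 7: [7, 36, 59, 94, 54, 55, 23]
Insert 94: [7, 36, 59, 94, 54, 55, 23]
Insert 54: [7, 36, 54, 59, 94, 55, 23]
Insert 55: [7, 36, 54, 55, 59, 94, 23]
Insert 23: [7, 23, 36, 54, 55, 59, 94]

Sorted: [7, 23, 36, 54, 55, 59, 94]


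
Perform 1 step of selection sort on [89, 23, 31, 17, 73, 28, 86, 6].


Initial: [89, 23, 31, 17, 73, 28, 86, 6]
Step 1: min=6 at 7
  Swap: [6, 23, 31, 17, 73, 28, 86, 89]

After 1 step: [6, 23, 31, 17, 73, 28, 86, 89]


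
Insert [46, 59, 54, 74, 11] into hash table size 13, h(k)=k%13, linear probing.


Insert 46: h=7 -> slot 7
Insert 59: h=7, 1 probes -> slot 8
Insert 54: h=2 -> slot 2
Insert 74: h=9 -> slot 9
Insert 11: h=11 -> slot 11

Table: [None, None, 54, None, None, None, None, 46, 59, 74, None, 11, None]


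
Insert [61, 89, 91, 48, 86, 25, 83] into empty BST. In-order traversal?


Insert 61: root
Insert 89: R from 61
Insert 91: R from 61 -> R from 89
Insert 48: L from 61
Insert 86: R from 61 -> L from 89
Insert 25: L from 61 -> L from 48
Insert 83: R from 61 -> L from 89 -> L from 86

In-order: [25, 48, 61, 83, 86, 89, 91]


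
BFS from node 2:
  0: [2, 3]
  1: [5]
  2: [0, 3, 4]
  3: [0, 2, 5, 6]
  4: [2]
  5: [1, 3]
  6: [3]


Visit 2, enqueue [0, 3, 4]
Visit 0, enqueue []
Visit 3, enqueue [5, 6]
Visit 4, enqueue []
Visit 5, enqueue [1]
Visit 6, enqueue []
Visit 1, enqueue []

BFS order: [2, 0, 3, 4, 5, 6, 1]


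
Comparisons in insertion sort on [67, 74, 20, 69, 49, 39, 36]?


Algorithm: insertion sort
Input: [67, 74, 20, 69, 49, 39, 36]
Sorted: [20, 36, 39, 49, 67, 69, 74]

20


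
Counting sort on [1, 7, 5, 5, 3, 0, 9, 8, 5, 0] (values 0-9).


Input: [1, 7, 5, 5, 3, 0, 9, 8, 5, 0]
Counts: [2, 1, 0, 1, 0, 3, 0, 1, 1, 1]

Sorted: [0, 0, 1, 3, 5, 5, 5, 7, 8, 9]


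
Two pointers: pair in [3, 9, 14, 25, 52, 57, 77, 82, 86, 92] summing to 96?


lo=0(3)+hi=9(92)=95
lo=1(9)+hi=9(92)=101
lo=1(9)+hi=8(86)=95
lo=2(14)+hi=8(86)=100
lo=2(14)+hi=7(82)=96

Yes: 14+82=96


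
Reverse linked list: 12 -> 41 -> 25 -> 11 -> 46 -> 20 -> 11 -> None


Step 1: curr=12, set curr.next=prev(None) | reversed so far: 12
Step 2: curr=41, set curr.next=prev(12) | reversed so far: 41 -> 12
Step 3: curr=25, set curr.next=prev(41) | reversed so far: 25 -> 41 -> 12
Step 4: curr=11, set curr.next=prev(25) | reversed so far: 11 -> 25 -> 41 -> 12
Step 5: curr=46, set curr.next=prev(11) | reversed so far: 46 -> 11 -> 25 -> 41 -> 12
Step 6: curr=20, set curr.next=prev(46) | reversed so far: 20 -> 46 -> 11 -> 25 -> 41 -> 12
Step 7: curr=11, set curr.next=prev(20) | reversed so far: 11 -> 20 -> 46 -> 11 -> 25 -> 41 -> 12

11 -> 20 -> 46 -> 11 -> 25 -> 41 -> 12 -> None


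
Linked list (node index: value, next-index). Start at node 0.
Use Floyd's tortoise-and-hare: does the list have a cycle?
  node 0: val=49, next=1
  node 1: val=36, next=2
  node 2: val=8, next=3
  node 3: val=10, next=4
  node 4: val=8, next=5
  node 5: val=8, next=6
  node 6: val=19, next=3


Floyd's tortoise (slow, +1) and hare (fast, +2):
  init: slow=0, fast=0
  step 1: slow=1, fast=2
  step 2: slow=2, fast=4
  step 3: slow=3, fast=6
  step 4: slow=4, fast=4
  slow == fast at node 4: cycle detected

Cycle: yes


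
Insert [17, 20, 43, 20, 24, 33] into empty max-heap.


Insert 17: [17]
Insert 20: [20, 17]
Insert 43: [43, 17, 20]
Insert 20: [43, 20, 20, 17]
Insert 24: [43, 24, 20, 17, 20]
Insert 33: [43, 24, 33, 17, 20, 20]

Final heap: [43, 24, 33, 17, 20, 20]


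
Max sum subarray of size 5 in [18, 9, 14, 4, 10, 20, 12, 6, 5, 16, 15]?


[0:5]: 55
[1:6]: 57
[2:7]: 60
[3:8]: 52
[4:9]: 53
[5:10]: 59
[6:11]: 54

Max: 60 at [2:7]


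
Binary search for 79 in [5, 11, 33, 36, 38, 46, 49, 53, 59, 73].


Step 1: lo=0, hi=9, mid=4, val=38
Step 2: lo=5, hi=9, mid=7, val=53
Step 3: lo=8, hi=9, mid=8, val=59
Step 4: lo=9, hi=9, mid=9, val=73

Not found


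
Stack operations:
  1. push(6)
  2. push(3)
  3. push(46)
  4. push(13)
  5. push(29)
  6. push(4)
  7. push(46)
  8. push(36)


push(6) -> [6]
push(3) -> [6, 3]
push(46) -> [6, 3, 46]
push(13) -> [6, 3, 46, 13]
push(29) -> [6, 3, 46, 13, 29]
push(4) -> [6, 3, 46, 13, 29, 4]
push(46) -> [6, 3, 46, 13, 29, 4, 46]
push(36) -> [6, 3, 46, 13, 29, 4, 46, 36]

Final stack: [6, 3, 46, 13, 29, 4, 46, 36]


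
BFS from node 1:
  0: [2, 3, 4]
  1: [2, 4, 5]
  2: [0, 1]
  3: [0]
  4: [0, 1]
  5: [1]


Visit 1, enqueue [2, 4, 5]
Visit 2, enqueue [0]
Visit 4, enqueue []
Visit 5, enqueue []
Visit 0, enqueue [3]
Visit 3, enqueue []

BFS order: [1, 2, 4, 5, 0, 3]


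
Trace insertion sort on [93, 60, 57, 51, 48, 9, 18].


Initial: [93, 60, 57, 51, 48, 9, 18]
Insert 60: [60, 93, 57, 51, 48, 9, 18]
Insert 57: [57, 60, 93, 51, 48, 9, 18]
Insert 51: [51, 57, 60, 93, 48, 9, 18]
Insert 48: [48, 51, 57, 60, 93, 9, 18]
Insert 9: [9, 48, 51, 57, 60, 93, 18]
Insert 18: [9, 18, 48, 51, 57, 60, 93]

Sorted: [9, 18, 48, 51, 57, 60, 93]


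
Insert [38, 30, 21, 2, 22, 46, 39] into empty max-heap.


Insert 38: [38]
Insert 30: [38, 30]
Insert 21: [38, 30, 21]
Insert 2: [38, 30, 21, 2]
Insert 22: [38, 30, 21, 2, 22]
Insert 46: [46, 30, 38, 2, 22, 21]
Insert 39: [46, 30, 39, 2, 22, 21, 38]

Final heap: [46, 30, 39, 2, 22, 21, 38]


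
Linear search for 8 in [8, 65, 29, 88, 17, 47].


i=0: 8==8 found!

Found at 0, 1 comps


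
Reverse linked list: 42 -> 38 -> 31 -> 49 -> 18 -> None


Step 1: curr=42, set curr.next=prev(None) | reversed so far: 42
Step 2: curr=38, set curr.next=prev(42) | reversed so far: 38 -> 42
Step 3: curr=31, set curr.next=prev(38) | reversed so far: 31 -> 38 -> 42
Step 4: curr=49, set curr.next=prev(31) | reversed so far: 49 -> 31 -> 38 -> 42
Step 5: curr=18, set curr.next=prev(49) | reversed so far: 18 -> 49 -> 31 -> 38 -> 42

18 -> 49 -> 31 -> 38 -> 42 -> None


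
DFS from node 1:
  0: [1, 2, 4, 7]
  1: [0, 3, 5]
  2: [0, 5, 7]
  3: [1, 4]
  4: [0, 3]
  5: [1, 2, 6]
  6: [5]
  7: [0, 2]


Visit 1, push [5, 3, 0]
Visit 0, push [7, 4, 2]
Visit 2, push [7, 5]
Visit 5, push [6]
Visit 6, push []
Visit 7, push []
Visit 4, push [3]
Visit 3, push []

DFS order: [1, 0, 2, 5, 6, 7, 4, 3]


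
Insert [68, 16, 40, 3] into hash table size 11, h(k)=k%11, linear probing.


Insert 68: h=2 -> slot 2
Insert 16: h=5 -> slot 5
Insert 40: h=7 -> slot 7
Insert 3: h=3 -> slot 3

Table: [None, None, 68, 3, None, 16, None, 40, None, None, None]


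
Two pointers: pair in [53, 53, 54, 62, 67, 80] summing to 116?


lo=0(53)+hi=5(80)=133
lo=0(53)+hi=4(67)=120
lo=0(53)+hi=3(62)=115
lo=1(53)+hi=3(62)=115
lo=2(54)+hi=3(62)=116

Yes: 54+62=116


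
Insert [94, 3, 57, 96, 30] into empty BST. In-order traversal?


Insert 94: root
Insert 3: L from 94
Insert 57: L from 94 -> R from 3
Insert 96: R from 94
Insert 30: L from 94 -> R from 3 -> L from 57

In-order: [3, 30, 57, 94, 96]


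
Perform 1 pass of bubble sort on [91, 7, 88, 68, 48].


Initial: [91, 7, 88, 68, 48]
Pass 1: [7, 88, 68, 48, 91] (4 swaps)

After 1 pass: [7, 88, 68, 48, 91]


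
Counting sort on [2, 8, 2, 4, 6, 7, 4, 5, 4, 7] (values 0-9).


Input: [2, 8, 2, 4, 6, 7, 4, 5, 4, 7]
Counts: [0, 0, 2, 0, 3, 1, 1, 2, 1, 0]

Sorted: [2, 2, 4, 4, 4, 5, 6, 7, 7, 8]


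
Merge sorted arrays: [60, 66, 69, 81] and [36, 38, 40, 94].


Take 36 from B
Take 38 from B
Take 40 from B
Take 60 from A
Take 66 from A
Take 69 from A
Take 81 from A

Merged: [36, 38, 40, 60, 66, 69, 81, 94]


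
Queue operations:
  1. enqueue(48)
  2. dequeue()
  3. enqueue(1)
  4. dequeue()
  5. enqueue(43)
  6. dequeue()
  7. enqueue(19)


enqueue(48) -> [48]
dequeue()->48, []
enqueue(1) -> [1]
dequeue()->1, []
enqueue(43) -> [43]
dequeue()->43, []
enqueue(19) -> [19]

Final queue: [19]


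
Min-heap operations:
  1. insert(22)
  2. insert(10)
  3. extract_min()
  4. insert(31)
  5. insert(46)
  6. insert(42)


insert(22) -> [22]
insert(10) -> [10, 22]
extract_min()->10, [22]
insert(31) -> [22, 31]
insert(46) -> [22, 31, 46]
insert(42) -> [22, 31, 46, 42]

Final heap: [22, 31, 46, 42]


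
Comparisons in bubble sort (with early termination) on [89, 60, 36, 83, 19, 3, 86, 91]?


Algorithm: bubble sort (with early termination)
Input: [89, 60, 36, 83, 19, 3, 86, 91]
Sorted: [3, 19, 36, 60, 83, 86, 89, 91]

27


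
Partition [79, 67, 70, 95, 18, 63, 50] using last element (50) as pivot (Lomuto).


Pivot: 50
  18 <= 50: swap -> [18, 67, 70, 95, 79, 63, 50]
Place pivot at 1: [18, 50, 70, 95, 79, 63, 67]

Partitioned: [18, 50, 70, 95, 79, 63, 67]


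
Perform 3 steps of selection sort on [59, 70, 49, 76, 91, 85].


Initial: [59, 70, 49, 76, 91, 85]
Step 1: min=49 at 2
  Swap: [49, 70, 59, 76, 91, 85]
Step 2: min=59 at 2
  Swap: [49, 59, 70, 76, 91, 85]
Step 3: min=70 at 2
  Swap: [49, 59, 70, 76, 91, 85]

After 3 steps: [49, 59, 70, 76, 91, 85]


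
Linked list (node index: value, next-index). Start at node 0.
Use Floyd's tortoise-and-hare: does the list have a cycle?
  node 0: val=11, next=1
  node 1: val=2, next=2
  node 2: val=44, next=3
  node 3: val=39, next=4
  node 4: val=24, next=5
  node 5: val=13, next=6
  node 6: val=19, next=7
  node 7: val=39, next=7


Floyd's tortoise (slow, +1) and hare (fast, +2):
  init: slow=0, fast=0
  step 1: slow=1, fast=2
  step 2: slow=2, fast=4
  step 3: slow=3, fast=6
  step 4: slow=4, fast=7
  step 5: slow=5, fast=7
  step 6: slow=6, fast=7
  step 7: slow=7, fast=7
  slow == fast at node 7: cycle detected

Cycle: yes


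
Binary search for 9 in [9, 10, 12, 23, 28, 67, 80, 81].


Step 1: lo=0, hi=7, mid=3, val=23
Step 2: lo=0, hi=2, mid=1, val=10
Step 3: lo=0, hi=0, mid=0, val=9

Found at index 0


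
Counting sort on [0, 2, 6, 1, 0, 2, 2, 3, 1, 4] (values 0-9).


Input: [0, 2, 6, 1, 0, 2, 2, 3, 1, 4]
Counts: [2, 2, 3, 1, 1, 0, 1, 0, 0, 0]

Sorted: [0, 0, 1, 1, 2, 2, 2, 3, 4, 6]


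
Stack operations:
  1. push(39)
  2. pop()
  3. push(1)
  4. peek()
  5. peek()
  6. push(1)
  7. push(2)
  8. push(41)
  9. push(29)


push(39) -> [39]
pop()->39, []
push(1) -> [1]
peek()->1
peek()->1
push(1) -> [1, 1]
push(2) -> [1, 1, 2]
push(41) -> [1, 1, 2, 41]
push(29) -> [1, 1, 2, 41, 29]

Final stack: [1, 1, 2, 41, 29]


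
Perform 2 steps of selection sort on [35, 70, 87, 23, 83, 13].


Initial: [35, 70, 87, 23, 83, 13]
Step 1: min=13 at 5
  Swap: [13, 70, 87, 23, 83, 35]
Step 2: min=23 at 3
  Swap: [13, 23, 87, 70, 83, 35]

After 2 steps: [13, 23, 87, 70, 83, 35]


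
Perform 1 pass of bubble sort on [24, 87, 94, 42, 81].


Initial: [24, 87, 94, 42, 81]
Pass 1: [24, 87, 42, 81, 94] (2 swaps)

After 1 pass: [24, 87, 42, 81, 94]


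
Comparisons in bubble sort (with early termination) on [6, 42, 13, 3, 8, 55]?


Algorithm: bubble sort (with early termination)
Input: [6, 42, 13, 3, 8, 55]
Sorted: [3, 6, 8, 13, 42, 55]

14


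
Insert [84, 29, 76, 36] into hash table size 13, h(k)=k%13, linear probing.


Insert 84: h=6 -> slot 6
Insert 29: h=3 -> slot 3
Insert 76: h=11 -> slot 11
Insert 36: h=10 -> slot 10

Table: [None, None, None, 29, None, None, 84, None, None, None, 36, 76, None]


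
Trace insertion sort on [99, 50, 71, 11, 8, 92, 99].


Initial: [99, 50, 71, 11, 8, 92, 99]
Insert 50: [50, 99, 71, 11, 8, 92, 99]
Insert 71: [50, 71, 99, 11, 8, 92, 99]
Insert 11: [11, 50, 71, 99, 8, 92, 99]
Insert 8: [8, 11, 50, 71, 99, 92, 99]
Insert 92: [8, 11, 50, 71, 92, 99, 99]
Insert 99: [8, 11, 50, 71, 92, 99, 99]

Sorted: [8, 11, 50, 71, 92, 99, 99]


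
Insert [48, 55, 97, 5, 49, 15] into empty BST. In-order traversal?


Insert 48: root
Insert 55: R from 48
Insert 97: R from 48 -> R from 55
Insert 5: L from 48
Insert 49: R from 48 -> L from 55
Insert 15: L from 48 -> R from 5

In-order: [5, 15, 48, 49, 55, 97]


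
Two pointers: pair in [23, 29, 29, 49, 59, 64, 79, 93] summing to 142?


lo=0(23)+hi=7(93)=116
lo=1(29)+hi=7(93)=122
lo=2(29)+hi=7(93)=122
lo=3(49)+hi=7(93)=142

Yes: 49+93=142


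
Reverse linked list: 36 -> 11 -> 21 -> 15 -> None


Step 1: curr=36, set curr.next=prev(None) | reversed so far: 36
Step 2: curr=11, set curr.next=prev(36) | reversed so far: 11 -> 36
Step 3: curr=21, set curr.next=prev(11) | reversed so far: 21 -> 11 -> 36
Step 4: curr=15, set curr.next=prev(21) | reversed so far: 15 -> 21 -> 11 -> 36

15 -> 21 -> 11 -> 36 -> None


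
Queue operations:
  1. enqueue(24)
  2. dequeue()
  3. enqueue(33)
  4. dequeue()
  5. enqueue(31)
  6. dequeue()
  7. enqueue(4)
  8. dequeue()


enqueue(24) -> [24]
dequeue()->24, []
enqueue(33) -> [33]
dequeue()->33, []
enqueue(31) -> [31]
dequeue()->31, []
enqueue(4) -> [4]
dequeue()->4, []

Final queue: []


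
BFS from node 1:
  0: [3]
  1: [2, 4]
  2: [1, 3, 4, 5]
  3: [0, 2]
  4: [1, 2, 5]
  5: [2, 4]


Visit 1, enqueue [2, 4]
Visit 2, enqueue [3, 5]
Visit 4, enqueue []
Visit 3, enqueue [0]
Visit 5, enqueue []
Visit 0, enqueue []

BFS order: [1, 2, 4, 3, 5, 0]


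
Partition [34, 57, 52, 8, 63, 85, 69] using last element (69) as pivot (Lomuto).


Pivot: 69
  34 <= 69: advance i (no swap)
  57 <= 69: advance i (no swap)
  52 <= 69: advance i (no swap)
  8 <= 69: advance i (no swap)
  63 <= 69: advance i (no swap)
Place pivot at 5: [34, 57, 52, 8, 63, 69, 85]

Partitioned: [34, 57, 52, 8, 63, 69, 85]


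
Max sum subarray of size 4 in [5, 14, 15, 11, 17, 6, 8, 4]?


[0:4]: 45
[1:5]: 57
[2:6]: 49
[3:7]: 42
[4:8]: 35

Max: 57 at [1:5]


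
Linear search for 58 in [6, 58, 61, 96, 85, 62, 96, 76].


i=0: 6!=58
i=1: 58==58 found!

Found at 1, 2 comps


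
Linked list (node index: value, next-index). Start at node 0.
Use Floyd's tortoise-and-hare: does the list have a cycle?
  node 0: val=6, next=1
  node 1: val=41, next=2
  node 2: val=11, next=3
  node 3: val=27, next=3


Floyd's tortoise (slow, +1) and hare (fast, +2):
  init: slow=0, fast=0
  step 1: slow=1, fast=2
  step 2: slow=2, fast=3
  step 3: slow=3, fast=3
  slow == fast at node 3: cycle detected

Cycle: yes


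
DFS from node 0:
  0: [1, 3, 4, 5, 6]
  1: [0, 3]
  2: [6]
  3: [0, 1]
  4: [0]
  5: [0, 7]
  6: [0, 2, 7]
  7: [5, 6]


Visit 0, push [6, 5, 4, 3, 1]
Visit 1, push [3]
Visit 3, push []
Visit 4, push []
Visit 5, push [7]
Visit 7, push [6]
Visit 6, push [2]
Visit 2, push []

DFS order: [0, 1, 3, 4, 5, 7, 6, 2]


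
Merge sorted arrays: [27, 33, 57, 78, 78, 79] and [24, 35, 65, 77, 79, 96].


Take 24 from B
Take 27 from A
Take 33 from A
Take 35 from B
Take 57 from A
Take 65 from B
Take 77 from B
Take 78 from A
Take 78 from A
Take 79 from A

Merged: [24, 27, 33, 35, 57, 65, 77, 78, 78, 79, 79, 96]


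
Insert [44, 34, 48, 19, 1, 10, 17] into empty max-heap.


Insert 44: [44]
Insert 34: [44, 34]
Insert 48: [48, 34, 44]
Insert 19: [48, 34, 44, 19]
Insert 1: [48, 34, 44, 19, 1]
Insert 10: [48, 34, 44, 19, 1, 10]
Insert 17: [48, 34, 44, 19, 1, 10, 17]

Final heap: [48, 34, 44, 19, 1, 10, 17]


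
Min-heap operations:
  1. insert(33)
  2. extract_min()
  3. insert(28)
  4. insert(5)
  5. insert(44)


insert(33) -> [33]
extract_min()->33, []
insert(28) -> [28]
insert(5) -> [5, 28]
insert(44) -> [5, 28, 44]

Final heap: [5, 28, 44]


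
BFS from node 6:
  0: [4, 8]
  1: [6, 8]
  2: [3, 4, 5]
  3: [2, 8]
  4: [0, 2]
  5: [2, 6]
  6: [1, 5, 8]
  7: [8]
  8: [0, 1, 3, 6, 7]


Visit 6, enqueue [1, 5, 8]
Visit 1, enqueue []
Visit 5, enqueue [2]
Visit 8, enqueue [0, 3, 7]
Visit 2, enqueue [4]
Visit 0, enqueue []
Visit 3, enqueue []
Visit 7, enqueue []
Visit 4, enqueue []

BFS order: [6, 1, 5, 8, 2, 0, 3, 7, 4]


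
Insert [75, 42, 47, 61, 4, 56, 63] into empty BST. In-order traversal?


Insert 75: root
Insert 42: L from 75
Insert 47: L from 75 -> R from 42
Insert 61: L from 75 -> R from 42 -> R from 47
Insert 4: L from 75 -> L from 42
Insert 56: L from 75 -> R from 42 -> R from 47 -> L from 61
Insert 63: L from 75 -> R from 42 -> R from 47 -> R from 61

In-order: [4, 42, 47, 56, 61, 63, 75]


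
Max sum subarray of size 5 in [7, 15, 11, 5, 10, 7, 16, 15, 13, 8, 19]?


[0:5]: 48
[1:6]: 48
[2:7]: 49
[3:8]: 53
[4:9]: 61
[5:10]: 59
[6:11]: 71

Max: 71 at [6:11]


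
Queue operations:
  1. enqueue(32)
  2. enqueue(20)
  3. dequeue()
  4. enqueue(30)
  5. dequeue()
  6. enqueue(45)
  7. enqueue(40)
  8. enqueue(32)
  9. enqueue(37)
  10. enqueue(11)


enqueue(32) -> [32]
enqueue(20) -> [32, 20]
dequeue()->32, [20]
enqueue(30) -> [20, 30]
dequeue()->20, [30]
enqueue(45) -> [30, 45]
enqueue(40) -> [30, 45, 40]
enqueue(32) -> [30, 45, 40, 32]
enqueue(37) -> [30, 45, 40, 32, 37]
enqueue(11) -> [30, 45, 40, 32, 37, 11]

Final queue: [30, 45, 40, 32, 37, 11]


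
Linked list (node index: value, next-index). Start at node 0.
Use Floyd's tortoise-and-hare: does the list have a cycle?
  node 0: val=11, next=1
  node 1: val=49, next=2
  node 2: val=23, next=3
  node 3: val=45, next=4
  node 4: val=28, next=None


Floyd's tortoise (slow, +1) and hare (fast, +2):
  init: slow=0, fast=0
  step 1: slow=1, fast=2
  step 2: slow=2, fast=4
  step 3: fast -> None, no cycle

Cycle: no


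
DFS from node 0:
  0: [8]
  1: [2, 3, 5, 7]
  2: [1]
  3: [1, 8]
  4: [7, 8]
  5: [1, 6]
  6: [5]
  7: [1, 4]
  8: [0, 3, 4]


Visit 0, push [8]
Visit 8, push [4, 3]
Visit 3, push [1]
Visit 1, push [7, 5, 2]
Visit 2, push []
Visit 5, push [6]
Visit 6, push []
Visit 7, push [4]
Visit 4, push []

DFS order: [0, 8, 3, 1, 2, 5, 6, 7, 4]


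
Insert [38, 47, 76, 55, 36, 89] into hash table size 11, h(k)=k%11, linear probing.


Insert 38: h=5 -> slot 5
Insert 47: h=3 -> slot 3
Insert 76: h=10 -> slot 10
Insert 55: h=0 -> slot 0
Insert 36: h=3, 1 probes -> slot 4
Insert 89: h=1 -> slot 1

Table: [55, 89, None, 47, 36, 38, None, None, None, None, 76]


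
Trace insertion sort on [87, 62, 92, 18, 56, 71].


Initial: [87, 62, 92, 18, 56, 71]
Insert 62: [62, 87, 92, 18, 56, 71]
Insert 92: [62, 87, 92, 18, 56, 71]
Insert 18: [18, 62, 87, 92, 56, 71]
Insert 56: [18, 56, 62, 87, 92, 71]
Insert 71: [18, 56, 62, 71, 87, 92]

Sorted: [18, 56, 62, 71, 87, 92]


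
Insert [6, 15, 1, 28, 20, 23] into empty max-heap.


Insert 6: [6]
Insert 15: [15, 6]
Insert 1: [15, 6, 1]
Insert 28: [28, 15, 1, 6]
Insert 20: [28, 20, 1, 6, 15]
Insert 23: [28, 20, 23, 6, 15, 1]

Final heap: [28, 20, 23, 6, 15, 1]


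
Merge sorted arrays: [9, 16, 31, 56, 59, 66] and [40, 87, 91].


Take 9 from A
Take 16 from A
Take 31 from A
Take 40 from B
Take 56 from A
Take 59 from A
Take 66 from A

Merged: [9, 16, 31, 40, 56, 59, 66, 87, 91]


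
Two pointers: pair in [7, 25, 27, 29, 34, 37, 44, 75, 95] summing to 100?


lo=0(7)+hi=8(95)=102
lo=0(7)+hi=7(75)=82
lo=1(25)+hi=7(75)=100

Yes: 25+75=100


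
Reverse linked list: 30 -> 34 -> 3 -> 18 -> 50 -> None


Step 1: curr=30, set curr.next=prev(None) | reversed so far: 30
Step 2: curr=34, set curr.next=prev(30) | reversed so far: 34 -> 30
Step 3: curr=3, set curr.next=prev(34) | reversed so far: 3 -> 34 -> 30
Step 4: curr=18, set curr.next=prev(3) | reversed so far: 18 -> 3 -> 34 -> 30
Step 5: curr=50, set curr.next=prev(18) | reversed so far: 50 -> 18 -> 3 -> 34 -> 30

50 -> 18 -> 3 -> 34 -> 30 -> None


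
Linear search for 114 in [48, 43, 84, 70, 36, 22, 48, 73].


i=0: 48!=114
i=1: 43!=114
i=2: 84!=114
i=3: 70!=114
i=4: 36!=114
i=5: 22!=114
i=6: 48!=114
i=7: 73!=114

Not found, 8 comps


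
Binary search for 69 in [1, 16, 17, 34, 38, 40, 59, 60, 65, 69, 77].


Step 1: lo=0, hi=10, mid=5, val=40
Step 2: lo=6, hi=10, mid=8, val=65
Step 3: lo=9, hi=10, mid=9, val=69

Found at index 9


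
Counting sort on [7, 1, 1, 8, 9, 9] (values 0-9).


Input: [7, 1, 1, 8, 9, 9]
Counts: [0, 2, 0, 0, 0, 0, 0, 1, 1, 2]

Sorted: [1, 1, 7, 8, 9, 9]


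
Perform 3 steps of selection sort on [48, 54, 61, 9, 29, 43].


Initial: [48, 54, 61, 9, 29, 43]
Step 1: min=9 at 3
  Swap: [9, 54, 61, 48, 29, 43]
Step 2: min=29 at 4
  Swap: [9, 29, 61, 48, 54, 43]
Step 3: min=43 at 5
  Swap: [9, 29, 43, 48, 54, 61]

After 3 steps: [9, 29, 43, 48, 54, 61]


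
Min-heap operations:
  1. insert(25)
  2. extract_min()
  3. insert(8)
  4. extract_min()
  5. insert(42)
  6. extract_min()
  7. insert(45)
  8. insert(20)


insert(25) -> [25]
extract_min()->25, []
insert(8) -> [8]
extract_min()->8, []
insert(42) -> [42]
extract_min()->42, []
insert(45) -> [45]
insert(20) -> [20, 45]

Final heap: [20, 45]


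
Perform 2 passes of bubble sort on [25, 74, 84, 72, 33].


Initial: [25, 74, 84, 72, 33]
Pass 1: [25, 74, 72, 33, 84] (2 swaps)
Pass 2: [25, 72, 33, 74, 84] (2 swaps)

After 2 passes: [25, 72, 33, 74, 84]


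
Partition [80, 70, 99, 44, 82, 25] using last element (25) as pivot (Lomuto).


Pivot: 25
Place pivot at 0: [25, 70, 99, 44, 82, 80]

Partitioned: [25, 70, 99, 44, 82, 80]


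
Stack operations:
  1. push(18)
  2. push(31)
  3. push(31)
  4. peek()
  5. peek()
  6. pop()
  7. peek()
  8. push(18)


push(18) -> [18]
push(31) -> [18, 31]
push(31) -> [18, 31, 31]
peek()->31
peek()->31
pop()->31, [18, 31]
peek()->31
push(18) -> [18, 31, 18]

Final stack: [18, 31, 18]


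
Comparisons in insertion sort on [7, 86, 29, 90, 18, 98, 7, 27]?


Algorithm: insertion sort
Input: [7, 86, 29, 90, 18, 98, 7, 27]
Sorted: [7, 7, 18, 27, 29, 86, 90, 98]

20


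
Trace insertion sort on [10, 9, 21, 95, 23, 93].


Initial: [10, 9, 21, 95, 23, 93]
Insert 9: [9, 10, 21, 95, 23, 93]
Insert 21: [9, 10, 21, 95, 23, 93]
Insert 95: [9, 10, 21, 95, 23, 93]
Insert 23: [9, 10, 21, 23, 95, 93]
Insert 93: [9, 10, 21, 23, 93, 95]

Sorted: [9, 10, 21, 23, 93, 95]


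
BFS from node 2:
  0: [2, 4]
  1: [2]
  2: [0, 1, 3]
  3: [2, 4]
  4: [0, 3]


Visit 2, enqueue [0, 1, 3]
Visit 0, enqueue [4]
Visit 1, enqueue []
Visit 3, enqueue []
Visit 4, enqueue []

BFS order: [2, 0, 1, 3, 4]


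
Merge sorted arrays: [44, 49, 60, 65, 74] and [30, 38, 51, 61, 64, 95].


Take 30 from B
Take 38 from B
Take 44 from A
Take 49 from A
Take 51 from B
Take 60 from A
Take 61 from B
Take 64 from B
Take 65 from A
Take 74 from A

Merged: [30, 38, 44, 49, 51, 60, 61, 64, 65, 74, 95]


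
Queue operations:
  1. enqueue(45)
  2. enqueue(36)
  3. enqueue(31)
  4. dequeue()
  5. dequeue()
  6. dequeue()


enqueue(45) -> [45]
enqueue(36) -> [45, 36]
enqueue(31) -> [45, 36, 31]
dequeue()->45, [36, 31]
dequeue()->36, [31]
dequeue()->31, []

Final queue: []


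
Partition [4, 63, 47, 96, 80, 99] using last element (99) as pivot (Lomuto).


Pivot: 99
  4 <= 99: advance i (no swap)
  63 <= 99: advance i (no swap)
  47 <= 99: advance i (no swap)
  96 <= 99: advance i (no swap)
  80 <= 99: advance i (no swap)
Place pivot at 5: [4, 63, 47, 96, 80, 99]

Partitioned: [4, 63, 47, 96, 80, 99]


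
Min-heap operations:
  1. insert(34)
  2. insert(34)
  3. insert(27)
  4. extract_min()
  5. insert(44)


insert(34) -> [34]
insert(34) -> [34, 34]
insert(27) -> [27, 34, 34]
extract_min()->27, [34, 34]
insert(44) -> [34, 34, 44]

Final heap: [34, 34, 44]


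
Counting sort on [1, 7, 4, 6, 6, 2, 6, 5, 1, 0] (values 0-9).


Input: [1, 7, 4, 6, 6, 2, 6, 5, 1, 0]
Counts: [1, 2, 1, 0, 1, 1, 3, 1, 0, 0]

Sorted: [0, 1, 1, 2, 4, 5, 6, 6, 6, 7]


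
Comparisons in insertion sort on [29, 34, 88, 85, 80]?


Algorithm: insertion sort
Input: [29, 34, 88, 85, 80]
Sorted: [29, 34, 80, 85, 88]

7


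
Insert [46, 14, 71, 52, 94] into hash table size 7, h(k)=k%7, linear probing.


Insert 46: h=4 -> slot 4
Insert 14: h=0 -> slot 0
Insert 71: h=1 -> slot 1
Insert 52: h=3 -> slot 3
Insert 94: h=3, 2 probes -> slot 5

Table: [14, 71, None, 52, 46, 94, None]


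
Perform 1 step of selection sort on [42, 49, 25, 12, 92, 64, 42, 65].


Initial: [42, 49, 25, 12, 92, 64, 42, 65]
Step 1: min=12 at 3
  Swap: [12, 49, 25, 42, 92, 64, 42, 65]

After 1 step: [12, 49, 25, 42, 92, 64, 42, 65]


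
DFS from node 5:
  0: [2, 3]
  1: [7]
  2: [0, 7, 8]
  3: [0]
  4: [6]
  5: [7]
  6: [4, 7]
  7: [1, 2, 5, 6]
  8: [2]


Visit 5, push [7]
Visit 7, push [6, 2, 1]
Visit 1, push []
Visit 2, push [8, 0]
Visit 0, push [3]
Visit 3, push []
Visit 8, push []
Visit 6, push [4]
Visit 4, push []

DFS order: [5, 7, 1, 2, 0, 3, 8, 6, 4]


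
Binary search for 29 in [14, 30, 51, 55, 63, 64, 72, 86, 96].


Step 1: lo=0, hi=8, mid=4, val=63
Step 2: lo=0, hi=3, mid=1, val=30
Step 3: lo=0, hi=0, mid=0, val=14

Not found


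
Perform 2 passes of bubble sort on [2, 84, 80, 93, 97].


Initial: [2, 84, 80, 93, 97]
Pass 1: [2, 80, 84, 93, 97] (1 swaps)
Pass 2: [2, 80, 84, 93, 97] (0 swaps)

After 2 passes: [2, 80, 84, 93, 97]


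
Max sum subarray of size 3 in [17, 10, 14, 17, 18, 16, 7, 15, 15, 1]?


[0:3]: 41
[1:4]: 41
[2:5]: 49
[3:6]: 51
[4:7]: 41
[5:8]: 38
[6:9]: 37
[7:10]: 31

Max: 51 at [3:6]


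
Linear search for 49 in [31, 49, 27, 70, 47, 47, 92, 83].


i=0: 31!=49
i=1: 49==49 found!

Found at 1, 2 comps


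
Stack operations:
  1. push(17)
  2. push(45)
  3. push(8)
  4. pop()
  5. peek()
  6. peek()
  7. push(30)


push(17) -> [17]
push(45) -> [17, 45]
push(8) -> [17, 45, 8]
pop()->8, [17, 45]
peek()->45
peek()->45
push(30) -> [17, 45, 30]

Final stack: [17, 45, 30]


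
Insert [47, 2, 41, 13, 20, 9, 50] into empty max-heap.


Insert 47: [47]
Insert 2: [47, 2]
Insert 41: [47, 2, 41]
Insert 13: [47, 13, 41, 2]
Insert 20: [47, 20, 41, 2, 13]
Insert 9: [47, 20, 41, 2, 13, 9]
Insert 50: [50, 20, 47, 2, 13, 9, 41]

Final heap: [50, 20, 47, 2, 13, 9, 41]
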